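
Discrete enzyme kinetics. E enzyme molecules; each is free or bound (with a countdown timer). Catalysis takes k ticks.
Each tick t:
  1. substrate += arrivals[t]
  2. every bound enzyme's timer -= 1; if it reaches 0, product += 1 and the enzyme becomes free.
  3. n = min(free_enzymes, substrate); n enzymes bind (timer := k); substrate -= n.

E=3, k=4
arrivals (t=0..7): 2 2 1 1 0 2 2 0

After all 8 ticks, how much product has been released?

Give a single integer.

Answer: 3

Derivation:
t=0: arr=2 -> substrate=0 bound=2 product=0
t=1: arr=2 -> substrate=1 bound=3 product=0
t=2: arr=1 -> substrate=2 bound=3 product=0
t=3: arr=1 -> substrate=3 bound=3 product=0
t=4: arr=0 -> substrate=1 bound=3 product=2
t=5: arr=2 -> substrate=2 bound=3 product=3
t=6: arr=2 -> substrate=4 bound=3 product=3
t=7: arr=0 -> substrate=4 bound=3 product=3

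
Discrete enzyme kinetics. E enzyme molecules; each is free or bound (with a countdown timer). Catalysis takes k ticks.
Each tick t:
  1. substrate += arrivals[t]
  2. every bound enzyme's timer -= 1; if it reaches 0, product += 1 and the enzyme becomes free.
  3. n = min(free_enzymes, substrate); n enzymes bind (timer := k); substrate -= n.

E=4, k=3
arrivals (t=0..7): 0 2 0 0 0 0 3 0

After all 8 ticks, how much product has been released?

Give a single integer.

t=0: arr=0 -> substrate=0 bound=0 product=0
t=1: arr=2 -> substrate=0 bound=2 product=0
t=2: arr=0 -> substrate=0 bound=2 product=0
t=3: arr=0 -> substrate=0 bound=2 product=0
t=4: arr=0 -> substrate=0 bound=0 product=2
t=5: arr=0 -> substrate=0 bound=0 product=2
t=6: arr=3 -> substrate=0 bound=3 product=2
t=7: arr=0 -> substrate=0 bound=3 product=2

Answer: 2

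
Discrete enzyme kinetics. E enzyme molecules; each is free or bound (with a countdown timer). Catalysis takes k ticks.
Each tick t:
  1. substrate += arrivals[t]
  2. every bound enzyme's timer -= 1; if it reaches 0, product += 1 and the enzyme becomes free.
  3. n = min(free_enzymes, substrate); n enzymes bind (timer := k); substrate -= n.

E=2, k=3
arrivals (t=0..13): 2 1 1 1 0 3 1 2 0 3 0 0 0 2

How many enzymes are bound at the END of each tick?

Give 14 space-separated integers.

Answer: 2 2 2 2 2 2 2 2 2 2 2 2 2 2

Derivation:
t=0: arr=2 -> substrate=0 bound=2 product=0
t=1: arr=1 -> substrate=1 bound=2 product=0
t=2: arr=1 -> substrate=2 bound=2 product=0
t=3: arr=1 -> substrate=1 bound=2 product=2
t=4: arr=0 -> substrate=1 bound=2 product=2
t=5: arr=3 -> substrate=4 bound=2 product=2
t=6: arr=1 -> substrate=3 bound=2 product=4
t=7: arr=2 -> substrate=5 bound=2 product=4
t=8: arr=0 -> substrate=5 bound=2 product=4
t=9: arr=3 -> substrate=6 bound=2 product=6
t=10: arr=0 -> substrate=6 bound=2 product=6
t=11: arr=0 -> substrate=6 bound=2 product=6
t=12: arr=0 -> substrate=4 bound=2 product=8
t=13: arr=2 -> substrate=6 bound=2 product=8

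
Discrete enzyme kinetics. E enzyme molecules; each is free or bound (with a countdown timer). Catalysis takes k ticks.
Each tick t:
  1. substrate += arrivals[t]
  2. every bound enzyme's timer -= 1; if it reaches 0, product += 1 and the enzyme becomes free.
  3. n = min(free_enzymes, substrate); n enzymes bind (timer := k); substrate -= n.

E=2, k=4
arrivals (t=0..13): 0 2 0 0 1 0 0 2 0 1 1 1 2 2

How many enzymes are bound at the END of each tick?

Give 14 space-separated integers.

Answer: 0 2 2 2 2 1 1 2 2 2 2 2 2 2

Derivation:
t=0: arr=0 -> substrate=0 bound=0 product=0
t=1: arr=2 -> substrate=0 bound=2 product=0
t=2: arr=0 -> substrate=0 bound=2 product=0
t=3: arr=0 -> substrate=0 bound=2 product=0
t=4: arr=1 -> substrate=1 bound=2 product=0
t=5: arr=0 -> substrate=0 bound=1 product=2
t=6: arr=0 -> substrate=0 bound=1 product=2
t=7: arr=2 -> substrate=1 bound=2 product=2
t=8: arr=0 -> substrate=1 bound=2 product=2
t=9: arr=1 -> substrate=1 bound=2 product=3
t=10: arr=1 -> substrate=2 bound=2 product=3
t=11: arr=1 -> substrate=2 bound=2 product=4
t=12: arr=2 -> substrate=4 bound=2 product=4
t=13: arr=2 -> substrate=5 bound=2 product=5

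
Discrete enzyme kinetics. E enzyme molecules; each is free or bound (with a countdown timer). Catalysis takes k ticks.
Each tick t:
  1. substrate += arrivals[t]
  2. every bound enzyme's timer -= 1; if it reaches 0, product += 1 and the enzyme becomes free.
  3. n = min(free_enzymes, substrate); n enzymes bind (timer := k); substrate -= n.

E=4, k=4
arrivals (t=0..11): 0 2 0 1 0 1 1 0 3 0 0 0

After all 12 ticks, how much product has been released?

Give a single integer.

Answer: 5

Derivation:
t=0: arr=0 -> substrate=0 bound=0 product=0
t=1: arr=2 -> substrate=0 bound=2 product=0
t=2: arr=0 -> substrate=0 bound=2 product=0
t=3: arr=1 -> substrate=0 bound=3 product=0
t=4: arr=0 -> substrate=0 bound=3 product=0
t=5: arr=1 -> substrate=0 bound=2 product=2
t=6: arr=1 -> substrate=0 bound=3 product=2
t=7: arr=0 -> substrate=0 bound=2 product=3
t=8: arr=3 -> substrate=1 bound=4 product=3
t=9: arr=0 -> substrate=0 bound=4 product=4
t=10: arr=0 -> substrate=0 bound=3 product=5
t=11: arr=0 -> substrate=0 bound=3 product=5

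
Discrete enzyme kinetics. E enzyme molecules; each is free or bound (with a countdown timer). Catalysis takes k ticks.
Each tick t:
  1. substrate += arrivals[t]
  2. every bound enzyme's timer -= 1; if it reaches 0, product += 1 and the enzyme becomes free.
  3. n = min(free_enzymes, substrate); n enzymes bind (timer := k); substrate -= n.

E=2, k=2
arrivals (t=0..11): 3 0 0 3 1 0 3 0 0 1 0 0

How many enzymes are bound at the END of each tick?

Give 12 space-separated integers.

Answer: 2 2 1 2 2 2 2 2 2 2 2 1

Derivation:
t=0: arr=3 -> substrate=1 bound=2 product=0
t=1: arr=0 -> substrate=1 bound=2 product=0
t=2: arr=0 -> substrate=0 bound=1 product=2
t=3: arr=3 -> substrate=2 bound=2 product=2
t=4: arr=1 -> substrate=2 bound=2 product=3
t=5: arr=0 -> substrate=1 bound=2 product=4
t=6: arr=3 -> substrate=3 bound=2 product=5
t=7: arr=0 -> substrate=2 bound=2 product=6
t=8: arr=0 -> substrate=1 bound=2 product=7
t=9: arr=1 -> substrate=1 bound=2 product=8
t=10: arr=0 -> substrate=0 bound=2 product=9
t=11: arr=0 -> substrate=0 bound=1 product=10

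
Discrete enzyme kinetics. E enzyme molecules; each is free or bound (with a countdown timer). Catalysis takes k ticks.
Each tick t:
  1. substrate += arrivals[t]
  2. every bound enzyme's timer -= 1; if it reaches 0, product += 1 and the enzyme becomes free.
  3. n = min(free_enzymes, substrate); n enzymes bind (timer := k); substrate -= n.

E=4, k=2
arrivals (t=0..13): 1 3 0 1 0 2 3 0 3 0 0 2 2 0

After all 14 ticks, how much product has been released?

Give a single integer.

t=0: arr=1 -> substrate=0 bound=1 product=0
t=1: arr=3 -> substrate=0 bound=4 product=0
t=2: arr=0 -> substrate=0 bound=3 product=1
t=3: arr=1 -> substrate=0 bound=1 product=4
t=4: arr=0 -> substrate=0 bound=1 product=4
t=5: arr=2 -> substrate=0 bound=2 product=5
t=6: arr=3 -> substrate=1 bound=4 product=5
t=7: arr=0 -> substrate=0 bound=3 product=7
t=8: arr=3 -> substrate=0 bound=4 product=9
t=9: arr=0 -> substrate=0 bound=3 product=10
t=10: arr=0 -> substrate=0 bound=0 product=13
t=11: arr=2 -> substrate=0 bound=2 product=13
t=12: arr=2 -> substrate=0 bound=4 product=13
t=13: arr=0 -> substrate=0 bound=2 product=15

Answer: 15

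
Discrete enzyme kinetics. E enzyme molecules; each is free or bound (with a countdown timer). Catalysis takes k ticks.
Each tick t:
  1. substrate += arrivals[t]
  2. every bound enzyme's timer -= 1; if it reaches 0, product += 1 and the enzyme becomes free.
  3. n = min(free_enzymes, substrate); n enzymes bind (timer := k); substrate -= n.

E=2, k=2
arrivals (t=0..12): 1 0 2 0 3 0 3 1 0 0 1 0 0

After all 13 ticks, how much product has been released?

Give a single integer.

Answer: 11

Derivation:
t=0: arr=1 -> substrate=0 bound=1 product=0
t=1: arr=0 -> substrate=0 bound=1 product=0
t=2: arr=2 -> substrate=0 bound=2 product=1
t=3: arr=0 -> substrate=0 bound=2 product=1
t=4: arr=3 -> substrate=1 bound=2 product=3
t=5: arr=0 -> substrate=1 bound=2 product=3
t=6: arr=3 -> substrate=2 bound=2 product=5
t=7: arr=1 -> substrate=3 bound=2 product=5
t=8: arr=0 -> substrate=1 bound=2 product=7
t=9: arr=0 -> substrate=1 bound=2 product=7
t=10: arr=1 -> substrate=0 bound=2 product=9
t=11: arr=0 -> substrate=0 bound=2 product=9
t=12: arr=0 -> substrate=0 bound=0 product=11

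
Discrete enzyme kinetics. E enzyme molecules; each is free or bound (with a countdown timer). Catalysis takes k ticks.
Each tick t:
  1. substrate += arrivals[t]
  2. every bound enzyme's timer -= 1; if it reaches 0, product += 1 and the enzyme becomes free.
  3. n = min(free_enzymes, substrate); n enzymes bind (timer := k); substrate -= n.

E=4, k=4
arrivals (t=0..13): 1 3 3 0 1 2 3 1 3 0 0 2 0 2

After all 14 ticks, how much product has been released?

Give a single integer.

Answer: 12

Derivation:
t=0: arr=1 -> substrate=0 bound=1 product=0
t=1: arr=3 -> substrate=0 bound=4 product=0
t=2: arr=3 -> substrate=3 bound=4 product=0
t=3: arr=0 -> substrate=3 bound=4 product=0
t=4: arr=1 -> substrate=3 bound=4 product=1
t=5: arr=2 -> substrate=2 bound=4 product=4
t=6: arr=3 -> substrate=5 bound=4 product=4
t=7: arr=1 -> substrate=6 bound=4 product=4
t=8: arr=3 -> substrate=8 bound=4 product=5
t=9: arr=0 -> substrate=5 bound=4 product=8
t=10: arr=0 -> substrate=5 bound=4 product=8
t=11: arr=2 -> substrate=7 bound=4 product=8
t=12: arr=0 -> substrate=6 bound=4 product=9
t=13: arr=2 -> substrate=5 bound=4 product=12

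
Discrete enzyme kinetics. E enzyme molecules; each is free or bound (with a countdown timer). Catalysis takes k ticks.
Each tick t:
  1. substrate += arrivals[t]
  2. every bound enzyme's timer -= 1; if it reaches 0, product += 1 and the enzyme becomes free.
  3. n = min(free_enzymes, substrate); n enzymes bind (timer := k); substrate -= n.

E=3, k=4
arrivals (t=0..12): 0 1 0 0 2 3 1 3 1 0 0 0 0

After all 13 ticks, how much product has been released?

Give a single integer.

Answer: 6

Derivation:
t=0: arr=0 -> substrate=0 bound=0 product=0
t=1: arr=1 -> substrate=0 bound=1 product=0
t=2: arr=0 -> substrate=0 bound=1 product=0
t=3: arr=0 -> substrate=0 bound=1 product=0
t=4: arr=2 -> substrate=0 bound=3 product=0
t=5: arr=3 -> substrate=2 bound=3 product=1
t=6: arr=1 -> substrate=3 bound=3 product=1
t=7: arr=3 -> substrate=6 bound=3 product=1
t=8: arr=1 -> substrate=5 bound=3 product=3
t=9: arr=0 -> substrate=4 bound=3 product=4
t=10: arr=0 -> substrate=4 bound=3 product=4
t=11: arr=0 -> substrate=4 bound=3 product=4
t=12: arr=0 -> substrate=2 bound=3 product=6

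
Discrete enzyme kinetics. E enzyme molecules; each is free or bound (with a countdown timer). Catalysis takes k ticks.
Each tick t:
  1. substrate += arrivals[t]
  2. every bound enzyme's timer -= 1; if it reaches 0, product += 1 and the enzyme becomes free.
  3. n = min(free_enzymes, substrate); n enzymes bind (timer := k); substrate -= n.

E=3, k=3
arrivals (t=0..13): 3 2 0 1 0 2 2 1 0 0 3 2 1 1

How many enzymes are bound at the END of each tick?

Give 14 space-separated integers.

t=0: arr=3 -> substrate=0 bound=3 product=0
t=1: arr=2 -> substrate=2 bound=3 product=0
t=2: arr=0 -> substrate=2 bound=3 product=0
t=3: arr=1 -> substrate=0 bound=3 product=3
t=4: arr=0 -> substrate=0 bound=3 product=3
t=5: arr=2 -> substrate=2 bound=3 product=3
t=6: arr=2 -> substrate=1 bound=3 product=6
t=7: arr=1 -> substrate=2 bound=3 product=6
t=8: arr=0 -> substrate=2 bound=3 product=6
t=9: arr=0 -> substrate=0 bound=2 product=9
t=10: arr=3 -> substrate=2 bound=3 product=9
t=11: arr=2 -> substrate=4 bound=3 product=9
t=12: arr=1 -> substrate=3 bound=3 product=11
t=13: arr=1 -> substrate=3 bound=3 product=12

Answer: 3 3 3 3 3 3 3 3 3 2 3 3 3 3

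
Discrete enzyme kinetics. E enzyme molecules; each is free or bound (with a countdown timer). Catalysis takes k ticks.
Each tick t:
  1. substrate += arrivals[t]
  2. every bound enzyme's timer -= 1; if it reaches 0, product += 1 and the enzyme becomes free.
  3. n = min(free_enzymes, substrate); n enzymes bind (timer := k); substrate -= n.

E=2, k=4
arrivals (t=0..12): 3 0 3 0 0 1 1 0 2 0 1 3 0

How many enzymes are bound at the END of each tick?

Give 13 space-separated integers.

t=0: arr=3 -> substrate=1 bound=2 product=0
t=1: arr=0 -> substrate=1 bound=2 product=0
t=2: arr=3 -> substrate=4 bound=2 product=0
t=3: arr=0 -> substrate=4 bound=2 product=0
t=4: arr=0 -> substrate=2 bound=2 product=2
t=5: arr=1 -> substrate=3 bound=2 product=2
t=6: arr=1 -> substrate=4 bound=2 product=2
t=7: arr=0 -> substrate=4 bound=2 product=2
t=8: arr=2 -> substrate=4 bound=2 product=4
t=9: arr=0 -> substrate=4 bound=2 product=4
t=10: arr=1 -> substrate=5 bound=2 product=4
t=11: arr=3 -> substrate=8 bound=2 product=4
t=12: arr=0 -> substrate=6 bound=2 product=6

Answer: 2 2 2 2 2 2 2 2 2 2 2 2 2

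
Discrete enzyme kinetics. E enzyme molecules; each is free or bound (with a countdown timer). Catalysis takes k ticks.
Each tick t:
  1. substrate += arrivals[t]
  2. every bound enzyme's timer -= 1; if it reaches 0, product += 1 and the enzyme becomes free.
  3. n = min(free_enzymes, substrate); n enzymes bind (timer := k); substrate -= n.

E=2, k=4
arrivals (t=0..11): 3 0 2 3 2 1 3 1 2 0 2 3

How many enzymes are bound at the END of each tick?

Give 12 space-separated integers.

t=0: arr=3 -> substrate=1 bound=2 product=0
t=1: arr=0 -> substrate=1 bound=2 product=0
t=2: arr=2 -> substrate=3 bound=2 product=0
t=3: arr=3 -> substrate=6 bound=2 product=0
t=4: arr=2 -> substrate=6 bound=2 product=2
t=5: arr=1 -> substrate=7 bound=2 product=2
t=6: arr=3 -> substrate=10 bound=2 product=2
t=7: arr=1 -> substrate=11 bound=2 product=2
t=8: arr=2 -> substrate=11 bound=2 product=4
t=9: arr=0 -> substrate=11 bound=2 product=4
t=10: arr=2 -> substrate=13 bound=2 product=4
t=11: arr=3 -> substrate=16 bound=2 product=4

Answer: 2 2 2 2 2 2 2 2 2 2 2 2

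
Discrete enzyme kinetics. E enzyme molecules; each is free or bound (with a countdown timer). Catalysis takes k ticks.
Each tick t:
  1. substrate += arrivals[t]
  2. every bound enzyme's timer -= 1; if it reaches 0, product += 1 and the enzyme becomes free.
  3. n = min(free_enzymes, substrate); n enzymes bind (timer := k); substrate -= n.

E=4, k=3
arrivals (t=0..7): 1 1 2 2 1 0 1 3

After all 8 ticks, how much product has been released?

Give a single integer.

Answer: 6

Derivation:
t=0: arr=1 -> substrate=0 bound=1 product=0
t=1: arr=1 -> substrate=0 bound=2 product=0
t=2: arr=2 -> substrate=0 bound=4 product=0
t=3: arr=2 -> substrate=1 bound=4 product=1
t=4: arr=1 -> substrate=1 bound=4 product=2
t=5: arr=0 -> substrate=0 bound=3 product=4
t=6: arr=1 -> substrate=0 bound=3 product=5
t=7: arr=3 -> substrate=1 bound=4 product=6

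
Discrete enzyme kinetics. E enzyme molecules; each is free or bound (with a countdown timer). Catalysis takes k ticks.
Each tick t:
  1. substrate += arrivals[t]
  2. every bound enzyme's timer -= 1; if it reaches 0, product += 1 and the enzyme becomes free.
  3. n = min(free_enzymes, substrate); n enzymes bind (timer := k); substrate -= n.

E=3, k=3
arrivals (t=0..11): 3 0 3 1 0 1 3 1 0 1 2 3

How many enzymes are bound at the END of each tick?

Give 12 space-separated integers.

t=0: arr=3 -> substrate=0 bound=3 product=0
t=1: arr=0 -> substrate=0 bound=3 product=0
t=2: arr=3 -> substrate=3 bound=3 product=0
t=3: arr=1 -> substrate=1 bound=3 product=3
t=4: arr=0 -> substrate=1 bound=3 product=3
t=5: arr=1 -> substrate=2 bound=3 product=3
t=6: arr=3 -> substrate=2 bound=3 product=6
t=7: arr=1 -> substrate=3 bound=3 product=6
t=8: arr=0 -> substrate=3 bound=3 product=6
t=9: arr=1 -> substrate=1 bound=3 product=9
t=10: arr=2 -> substrate=3 bound=3 product=9
t=11: arr=3 -> substrate=6 bound=3 product=9

Answer: 3 3 3 3 3 3 3 3 3 3 3 3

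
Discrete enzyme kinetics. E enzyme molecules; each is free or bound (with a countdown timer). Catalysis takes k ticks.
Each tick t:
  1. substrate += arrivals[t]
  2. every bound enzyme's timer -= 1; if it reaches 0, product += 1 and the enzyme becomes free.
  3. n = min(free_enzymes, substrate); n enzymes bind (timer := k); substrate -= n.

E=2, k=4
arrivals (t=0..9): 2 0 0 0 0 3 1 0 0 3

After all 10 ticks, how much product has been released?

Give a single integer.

t=0: arr=2 -> substrate=0 bound=2 product=0
t=1: arr=0 -> substrate=0 bound=2 product=0
t=2: arr=0 -> substrate=0 bound=2 product=0
t=3: arr=0 -> substrate=0 bound=2 product=0
t=4: arr=0 -> substrate=0 bound=0 product=2
t=5: arr=3 -> substrate=1 bound=2 product=2
t=6: arr=1 -> substrate=2 bound=2 product=2
t=7: arr=0 -> substrate=2 bound=2 product=2
t=8: arr=0 -> substrate=2 bound=2 product=2
t=9: arr=3 -> substrate=3 bound=2 product=4

Answer: 4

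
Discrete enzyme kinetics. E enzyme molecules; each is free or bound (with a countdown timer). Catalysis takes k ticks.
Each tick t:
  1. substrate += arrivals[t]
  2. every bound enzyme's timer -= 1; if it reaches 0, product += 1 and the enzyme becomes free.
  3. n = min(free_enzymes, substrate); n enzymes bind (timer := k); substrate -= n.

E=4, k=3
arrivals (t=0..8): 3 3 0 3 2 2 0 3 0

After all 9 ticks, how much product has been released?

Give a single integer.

Answer: 8

Derivation:
t=0: arr=3 -> substrate=0 bound=3 product=0
t=1: arr=3 -> substrate=2 bound=4 product=0
t=2: arr=0 -> substrate=2 bound=4 product=0
t=3: arr=3 -> substrate=2 bound=4 product=3
t=4: arr=2 -> substrate=3 bound=4 product=4
t=5: arr=2 -> substrate=5 bound=4 product=4
t=6: arr=0 -> substrate=2 bound=4 product=7
t=7: arr=3 -> substrate=4 bound=4 product=8
t=8: arr=0 -> substrate=4 bound=4 product=8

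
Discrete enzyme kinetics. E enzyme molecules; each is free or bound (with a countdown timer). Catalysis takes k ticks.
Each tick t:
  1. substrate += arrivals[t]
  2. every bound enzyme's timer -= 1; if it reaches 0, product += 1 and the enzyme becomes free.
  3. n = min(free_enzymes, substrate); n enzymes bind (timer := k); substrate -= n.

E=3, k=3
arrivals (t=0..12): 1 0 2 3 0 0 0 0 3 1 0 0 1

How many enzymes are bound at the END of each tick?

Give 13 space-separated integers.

t=0: arr=1 -> substrate=0 bound=1 product=0
t=1: arr=0 -> substrate=0 bound=1 product=0
t=2: arr=2 -> substrate=0 bound=3 product=0
t=3: arr=3 -> substrate=2 bound=3 product=1
t=4: arr=0 -> substrate=2 bound=3 product=1
t=5: arr=0 -> substrate=0 bound=3 product=3
t=6: arr=0 -> substrate=0 bound=2 product=4
t=7: arr=0 -> substrate=0 bound=2 product=4
t=8: arr=3 -> substrate=0 bound=3 product=6
t=9: arr=1 -> substrate=1 bound=3 product=6
t=10: arr=0 -> substrate=1 bound=3 product=6
t=11: arr=0 -> substrate=0 bound=1 product=9
t=12: arr=1 -> substrate=0 bound=2 product=9

Answer: 1 1 3 3 3 3 2 2 3 3 3 1 2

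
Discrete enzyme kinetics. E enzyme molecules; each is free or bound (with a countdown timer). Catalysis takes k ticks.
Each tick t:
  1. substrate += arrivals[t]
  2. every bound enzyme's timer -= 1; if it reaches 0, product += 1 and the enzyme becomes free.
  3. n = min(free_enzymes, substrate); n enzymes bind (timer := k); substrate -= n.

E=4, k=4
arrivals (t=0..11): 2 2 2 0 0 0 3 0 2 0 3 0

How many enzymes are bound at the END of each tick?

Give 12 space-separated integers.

t=0: arr=2 -> substrate=0 bound=2 product=0
t=1: arr=2 -> substrate=0 bound=4 product=0
t=2: arr=2 -> substrate=2 bound=4 product=0
t=3: arr=0 -> substrate=2 bound=4 product=0
t=4: arr=0 -> substrate=0 bound=4 product=2
t=5: arr=0 -> substrate=0 bound=2 product=4
t=6: arr=3 -> substrate=1 bound=4 product=4
t=7: arr=0 -> substrate=1 bound=4 product=4
t=8: arr=2 -> substrate=1 bound=4 product=6
t=9: arr=0 -> substrate=1 bound=4 product=6
t=10: arr=3 -> substrate=2 bound=4 product=8
t=11: arr=0 -> substrate=2 bound=4 product=8

Answer: 2 4 4 4 4 2 4 4 4 4 4 4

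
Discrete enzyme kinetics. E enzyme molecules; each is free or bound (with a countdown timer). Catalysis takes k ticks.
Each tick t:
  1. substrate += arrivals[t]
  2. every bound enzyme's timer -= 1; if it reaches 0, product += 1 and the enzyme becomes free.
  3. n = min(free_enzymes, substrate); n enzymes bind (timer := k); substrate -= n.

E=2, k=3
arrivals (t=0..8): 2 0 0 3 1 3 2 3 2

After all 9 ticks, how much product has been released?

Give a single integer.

t=0: arr=2 -> substrate=0 bound=2 product=0
t=1: arr=0 -> substrate=0 bound=2 product=0
t=2: arr=0 -> substrate=0 bound=2 product=0
t=3: arr=3 -> substrate=1 bound=2 product=2
t=4: arr=1 -> substrate=2 bound=2 product=2
t=5: arr=3 -> substrate=5 bound=2 product=2
t=6: arr=2 -> substrate=5 bound=2 product=4
t=7: arr=3 -> substrate=8 bound=2 product=4
t=8: arr=2 -> substrate=10 bound=2 product=4

Answer: 4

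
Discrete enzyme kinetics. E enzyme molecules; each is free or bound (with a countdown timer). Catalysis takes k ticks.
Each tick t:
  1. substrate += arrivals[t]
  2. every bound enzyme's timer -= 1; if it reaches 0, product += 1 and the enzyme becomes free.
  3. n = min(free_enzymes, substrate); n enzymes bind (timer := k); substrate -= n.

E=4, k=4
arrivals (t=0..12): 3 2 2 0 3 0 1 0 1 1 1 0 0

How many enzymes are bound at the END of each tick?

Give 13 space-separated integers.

t=0: arr=3 -> substrate=0 bound=3 product=0
t=1: arr=2 -> substrate=1 bound=4 product=0
t=2: arr=2 -> substrate=3 bound=4 product=0
t=3: arr=0 -> substrate=3 bound=4 product=0
t=4: arr=3 -> substrate=3 bound=4 product=3
t=5: arr=0 -> substrate=2 bound=4 product=4
t=6: arr=1 -> substrate=3 bound=4 product=4
t=7: arr=0 -> substrate=3 bound=4 product=4
t=8: arr=1 -> substrate=1 bound=4 product=7
t=9: arr=1 -> substrate=1 bound=4 product=8
t=10: arr=1 -> substrate=2 bound=4 product=8
t=11: arr=0 -> substrate=2 bound=4 product=8
t=12: arr=0 -> substrate=0 bound=3 product=11

Answer: 3 4 4 4 4 4 4 4 4 4 4 4 3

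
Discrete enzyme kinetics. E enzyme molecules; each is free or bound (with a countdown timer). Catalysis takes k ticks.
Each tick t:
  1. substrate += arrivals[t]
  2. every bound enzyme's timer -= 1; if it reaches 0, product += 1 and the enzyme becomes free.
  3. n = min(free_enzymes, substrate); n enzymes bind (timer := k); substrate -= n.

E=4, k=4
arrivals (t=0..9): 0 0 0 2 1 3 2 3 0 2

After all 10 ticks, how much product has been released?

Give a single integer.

t=0: arr=0 -> substrate=0 bound=0 product=0
t=1: arr=0 -> substrate=0 bound=0 product=0
t=2: arr=0 -> substrate=0 bound=0 product=0
t=3: arr=2 -> substrate=0 bound=2 product=0
t=4: arr=1 -> substrate=0 bound=3 product=0
t=5: arr=3 -> substrate=2 bound=4 product=0
t=6: arr=2 -> substrate=4 bound=4 product=0
t=7: arr=3 -> substrate=5 bound=4 product=2
t=8: arr=0 -> substrate=4 bound=4 product=3
t=9: arr=2 -> substrate=5 bound=4 product=4

Answer: 4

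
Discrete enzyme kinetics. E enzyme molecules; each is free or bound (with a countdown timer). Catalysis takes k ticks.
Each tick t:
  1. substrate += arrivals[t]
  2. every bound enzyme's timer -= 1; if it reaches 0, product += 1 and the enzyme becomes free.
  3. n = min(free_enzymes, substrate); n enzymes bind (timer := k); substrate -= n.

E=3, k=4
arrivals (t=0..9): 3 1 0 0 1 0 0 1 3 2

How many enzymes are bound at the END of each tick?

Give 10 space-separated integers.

t=0: arr=3 -> substrate=0 bound=3 product=0
t=1: arr=1 -> substrate=1 bound=3 product=0
t=2: arr=0 -> substrate=1 bound=3 product=0
t=3: arr=0 -> substrate=1 bound=3 product=0
t=4: arr=1 -> substrate=0 bound=2 product=3
t=5: arr=0 -> substrate=0 bound=2 product=3
t=6: arr=0 -> substrate=0 bound=2 product=3
t=7: arr=1 -> substrate=0 bound=3 product=3
t=8: arr=3 -> substrate=1 bound=3 product=5
t=9: arr=2 -> substrate=3 bound=3 product=5

Answer: 3 3 3 3 2 2 2 3 3 3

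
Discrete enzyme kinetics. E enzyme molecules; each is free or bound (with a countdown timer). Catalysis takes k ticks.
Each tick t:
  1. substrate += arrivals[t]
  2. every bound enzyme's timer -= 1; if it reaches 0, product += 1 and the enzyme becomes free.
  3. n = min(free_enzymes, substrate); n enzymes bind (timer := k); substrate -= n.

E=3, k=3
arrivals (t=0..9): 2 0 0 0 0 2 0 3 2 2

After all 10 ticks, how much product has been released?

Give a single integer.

Answer: 4

Derivation:
t=0: arr=2 -> substrate=0 bound=2 product=0
t=1: arr=0 -> substrate=0 bound=2 product=0
t=2: arr=0 -> substrate=0 bound=2 product=0
t=3: arr=0 -> substrate=0 bound=0 product=2
t=4: arr=0 -> substrate=0 bound=0 product=2
t=5: arr=2 -> substrate=0 bound=2 product=2
t=6: arr=0 -> substrate=0 bound=2 product=2
t=7: arr=3 -> substrate=2 bound=3 product=2
t=8: arr=2 -> substrate=2 bound=3 product=4
t=9: arr=2 -> substrate=4 bound=3 product=4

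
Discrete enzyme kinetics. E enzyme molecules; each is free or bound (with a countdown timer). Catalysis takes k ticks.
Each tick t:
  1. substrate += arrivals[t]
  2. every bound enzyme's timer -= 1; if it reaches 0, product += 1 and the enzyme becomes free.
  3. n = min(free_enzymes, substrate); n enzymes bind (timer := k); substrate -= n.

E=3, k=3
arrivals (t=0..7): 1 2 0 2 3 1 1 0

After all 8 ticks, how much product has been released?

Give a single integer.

t=0: arr=1 -> substrate=0 bound=1 product=0
t=1: arr=2 -> substrate=0 bound=3 product=0
t=2: arr=0 -> substrate=0 bound=3 product=0
t=3: arr=2 -> substrate=1 bound=3 product=1
t=4: arr=3 -> substrate=2 bound=3 product=3
t=5: arr=1 -> substrate=3 bound=3 product=3
t=6: arr=1 -> substrate=3 bound=3 product=4
t=7: arr=0 -> substrate=1 bound=3 product=6

Answer: 6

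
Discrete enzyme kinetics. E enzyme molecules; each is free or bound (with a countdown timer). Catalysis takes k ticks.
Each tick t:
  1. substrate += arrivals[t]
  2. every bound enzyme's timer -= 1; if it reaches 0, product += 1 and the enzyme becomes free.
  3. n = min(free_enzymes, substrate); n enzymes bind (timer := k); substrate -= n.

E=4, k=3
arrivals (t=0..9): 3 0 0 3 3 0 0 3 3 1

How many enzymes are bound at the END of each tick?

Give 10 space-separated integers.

t=0: arr=3 -> substrate=0 bound=3 product=0
t=1: arr=0 -> substrate=0 bound=3 product=0
t=2: arr=0 -> substrate=0 bound=3 product=0
t=3: arr=3 -> substrate=0 bound=3 product=3
t=4: arr=3 -> substrate=2 bound=4 product=3
t=5: arr=0 -> substrate=2 bound=4 product=3
t=6: arr=0 -> substrate=0 bound=3 product=6
t=7: arr=3 -> substrate=1 bound=4 product=7
t=8: arr=3 -> substrate=4 bound=4 product=7
t=9: arr=1 -> substrate=3 bound=4 product=9

Answer: 3 3 3 3 4 4 3 4 4 4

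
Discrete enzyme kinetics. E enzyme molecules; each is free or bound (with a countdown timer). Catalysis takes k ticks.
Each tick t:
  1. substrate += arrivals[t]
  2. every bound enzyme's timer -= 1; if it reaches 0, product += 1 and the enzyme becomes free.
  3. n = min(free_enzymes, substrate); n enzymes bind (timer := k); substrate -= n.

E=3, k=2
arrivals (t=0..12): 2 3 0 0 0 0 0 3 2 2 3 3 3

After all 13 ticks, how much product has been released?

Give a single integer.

Answer: 11

Derivation:
t=0: arr=2 -> substrate=0 bound=2 product=0
t=1: arr=3 -> substrate=2 bound=3 product=0
t=2: arr=0 -> substrate=0 bound=3 product=2
t=3: arr=0 -> substrate=0 bound=2 product=3
t=4: arr=0 -> substrate=0 bound=0 product=5
t=5: arr=0 -> substrate=0 bound=0 product=5
t=6: arr=0 -> substrate=0 bound=0 product=5
t=7: arr=3 -> substrate=0 bound=3 product=5
t=8: arr=2 -> substrate=2 bound=3 product=5
t=9: arr=2 -> substrate=1 bound=3 product=8
t=10: arr=3 -> substrate=4 bound=3 product=8
t=11: arr=3 -> substrate=4 bound=3 product=11
t=12: arr=3 -> substrate=7 bound=3 product=11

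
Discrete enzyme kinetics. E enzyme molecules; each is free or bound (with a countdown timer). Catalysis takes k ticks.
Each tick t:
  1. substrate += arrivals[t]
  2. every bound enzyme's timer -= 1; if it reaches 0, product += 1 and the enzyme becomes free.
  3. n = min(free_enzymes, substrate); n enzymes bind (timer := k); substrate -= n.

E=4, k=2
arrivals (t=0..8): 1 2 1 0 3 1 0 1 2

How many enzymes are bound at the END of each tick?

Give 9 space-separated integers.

t=0: arr=1 -> substrate=0 bound=1 product=0
t=1: arr=2 -> substrate=0 bound=3 product=0
t=2: arr=1 -> substrate=0 bound=3 product=1
t=3: arr=0 -> substrate=0 bound=1 product=3
t=4: arr=3 -> substrate=0 bound=3 product=4
t=5: arr=1 -> substrate=0 bound=4 product=4
t=6: arr=0 -> substrate=0 bound=1 product=7
t=7: arr=1 -> substrate=0 bound=1 product=8
t=8: arr=2 -> substrate=0 bound=3 product=8

Answer: 1 3 3 1 3 4 1 1 3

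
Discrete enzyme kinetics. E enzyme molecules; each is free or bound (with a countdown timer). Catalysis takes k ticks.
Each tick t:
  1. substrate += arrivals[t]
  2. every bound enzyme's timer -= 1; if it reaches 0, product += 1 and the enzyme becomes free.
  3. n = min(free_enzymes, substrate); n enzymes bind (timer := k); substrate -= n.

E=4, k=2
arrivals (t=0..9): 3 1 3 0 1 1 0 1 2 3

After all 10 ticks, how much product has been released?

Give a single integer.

t=0: arr=3 -> substrate=0 bound=3 product=0
t=1: arr=1 -> substrate=0 bound=4 product=0
t=2: arr=3 -> substrate=0 bound=4 product=3
t=3: arr=0 -> substrate=0 bound=3 product=4
t=4: arr=1 -> substrate=0 bound=1 product=7
t=5: arr=1 -> substrate=0 bound=2 product=7
t=6: arr=0 -> substrate=0 bound=1 product=8
t=7: arr=1 -> substrate=0 bound=1 product=9
t=8: arr=2 -> substrate=0 bound=3 product=9
t=9: arr=3 -> substrate=1 bound=4 product=10

Answer: 10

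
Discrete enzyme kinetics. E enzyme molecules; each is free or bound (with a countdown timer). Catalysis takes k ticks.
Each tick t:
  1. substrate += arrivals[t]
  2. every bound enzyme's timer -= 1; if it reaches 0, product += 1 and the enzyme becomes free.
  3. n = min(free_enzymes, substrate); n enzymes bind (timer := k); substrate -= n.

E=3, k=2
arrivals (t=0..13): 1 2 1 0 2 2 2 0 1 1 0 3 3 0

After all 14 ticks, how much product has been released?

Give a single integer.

Answer: 15

Derivation:
t=0: arr=1 -> substrate=0 bound=1 product=0
t=1: arr=2 -> substrate=0 bound=3 product=0
t=2: arr=1 -> substrate=0 bound=3 product=1
t=3: arr=0 -> substrate=0 bound=1 product=3
t=4: arr=2 -> substrate=0 bound=2 product=4
t=5: arr=2 -> substrate=1 bound=3 product=4
t=6: arr=2 -> substrate=1 bound=3 product=6
t=7: arr=0 -> substrate=0 bound=3 product=7
t=8: arr=1 -> substrate=0 bound=2 product=9
t=9: arr=1 -> substrate=0 bound=2 product=10
t=10: arr=0 -> substrate=0 bound=1 product=11
t=11: arr=3 -> substrate=0 bound=3 product=12
t=12: arr=3 -> substrate=3 bound=3 product=12
t=13: arr=0 -> substrate=0 bound=3 product=15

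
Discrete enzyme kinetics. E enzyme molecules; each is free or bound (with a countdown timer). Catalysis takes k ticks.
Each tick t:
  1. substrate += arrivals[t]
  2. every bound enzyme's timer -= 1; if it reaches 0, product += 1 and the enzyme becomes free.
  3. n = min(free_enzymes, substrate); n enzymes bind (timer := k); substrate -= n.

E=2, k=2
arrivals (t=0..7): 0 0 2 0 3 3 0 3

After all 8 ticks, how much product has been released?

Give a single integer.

Answer: 4

Derivation:
t=0: arr=0 -> substrate=0 bound=0 product=0
t=1: arr=0 -> substrate=0 bound=0 product=0
t=2: arr=2 -> substrate=0 bound=2 product=0
t=3: arr=0 -> substrate=0 bound=2 product=0
t=4: arr=3 -> substrate=1 bound=2 product=2
t=5: arr=3 -> substrate=4 bound=2 product=2
t=6: arr=0 -> substrate=2 bound=2 product=4
t=7: arr=3 -> substrate=5 bound=2 product=4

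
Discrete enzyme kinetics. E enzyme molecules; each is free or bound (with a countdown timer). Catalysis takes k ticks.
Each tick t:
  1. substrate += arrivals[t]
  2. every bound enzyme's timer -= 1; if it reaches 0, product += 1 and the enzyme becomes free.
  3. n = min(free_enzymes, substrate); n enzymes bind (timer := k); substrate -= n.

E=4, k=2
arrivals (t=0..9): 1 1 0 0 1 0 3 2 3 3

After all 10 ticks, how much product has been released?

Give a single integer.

t=0: arr=1 -> substrate=0 bound=1 product=0
t=1: arr=1 -> substrate=0 bound=2 product=0
t=2: arr=0 -> substrate=0 bound=1 product=1
t=3: arr=0 -> substrate=0 bound=0 product=2
t=4: arr=1 -> substrate=0 bound=1 product=2
t=5: arr=0 -> substrate=0 bound=1 product=2
t=6: arr=3 -> substrate=0 bound=3 product=3
t=7: arr=2 -> substrate=1 bound=4 product=3
t=8: arr=3 -> substrate=1 bound=4 product=6
t=9: arr=3 -> substrate=3 bound=4 product=7

Answer: 7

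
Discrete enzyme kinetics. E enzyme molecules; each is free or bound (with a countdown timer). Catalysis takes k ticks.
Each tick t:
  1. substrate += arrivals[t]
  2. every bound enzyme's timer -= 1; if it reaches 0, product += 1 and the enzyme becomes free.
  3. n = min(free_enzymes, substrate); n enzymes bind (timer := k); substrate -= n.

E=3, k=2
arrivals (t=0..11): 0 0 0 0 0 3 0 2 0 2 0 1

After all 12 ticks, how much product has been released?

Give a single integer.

Answer: 7

Derivation:
t=0: arr=0 -> substrate=0 bound=0 product=0
t=1: arr=0 -> substrate=0 bound=0 product=0
t=2: arr=0 -> substrate=0 bound=0 product=0
t=3: arr=0 -> substrate=0 bound=0 product=0
t=4: arr=0 -> substrate=0 bound=0 product=0
t=5: arr=3 -> substrate=0 bound=3 product=0
t=6: arr=0 -> substrate=0 bound=3 product=0
t=7: arr=2 -> substrate=0 bound=2 product=3
t=8: arr=0 -> substrate=0 bound=2 product=3
t=9: arr=2 -> substrate=0 bound=2 product=5
t=10: arr=0 -> substrate=0 bound=2 product=5
t=11: arr=1 -> substrate=0 bound=1 product=7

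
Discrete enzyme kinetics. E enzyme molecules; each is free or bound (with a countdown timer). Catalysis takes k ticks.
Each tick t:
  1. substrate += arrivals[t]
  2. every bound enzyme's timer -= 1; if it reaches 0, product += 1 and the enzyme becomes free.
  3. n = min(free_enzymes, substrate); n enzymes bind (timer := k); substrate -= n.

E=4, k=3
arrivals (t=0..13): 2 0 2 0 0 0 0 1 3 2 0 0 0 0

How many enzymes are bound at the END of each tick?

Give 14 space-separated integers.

Answer: 2 2 4 2 2 0 0 1 4 4 4 2 2 1

Derivation:
t=0: arr=2 -> substrate=0 bound=2 product=0
t=1: arr=0 -> substrate=0 bound=2 product=0
t=2: arr=2 -> substrate=0 bound=4 product=0
t=3: arr=0 -> substrate=0 bound=2 product=2
t=4: arr=0 -> substrate=0 bound=2 product=2
t=5: arr=0 -> substrate=0 bound=0 product=4
t=6: arr=0 -> substrate=0 bound=0 product=4
t=7: arr=1 -> substrate=0 bound=1 product=4
t=8: arr=3 -> substrate=0 bound=4 product=4
t=9: arr=2 -> substrate=2 bound=4 product=4
t=10: arr=0 -> substrate=1 bound=4 product=5
t=11: arr=0 -> substrate=0 bound=2 product=8
t=12: arr=0 -> substrate=0 bound=2 product=8
t=13: arr=0 -> substrate=0 bound=1 product=9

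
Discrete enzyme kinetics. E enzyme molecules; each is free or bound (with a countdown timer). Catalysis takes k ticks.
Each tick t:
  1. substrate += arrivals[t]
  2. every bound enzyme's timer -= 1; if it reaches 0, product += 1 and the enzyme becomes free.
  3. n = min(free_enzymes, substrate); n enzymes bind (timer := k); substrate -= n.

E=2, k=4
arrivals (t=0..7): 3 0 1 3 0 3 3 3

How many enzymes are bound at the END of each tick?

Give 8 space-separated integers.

t=0: arr=3 -> substrate=1 bound=2 product=0
t=1: arr=0 -> substrate=1 bound=2 product=0
t=2: arr=1 -> substrate=2 bound=2 product=0
t=3: arr=3 -> substrate=5 bound=2 product=0
t=4: arr=0 -> substrate=3 bound=2 product=2
t=5: arr=3 -> substrate=6 bound=2 product=2
t=6: arr=3 -> substrate=9 bound=2 product=2
t=7: arr=3 -> substrate=12 bound=2 product=2

Answer: 2 2 2 2 2 2 2 2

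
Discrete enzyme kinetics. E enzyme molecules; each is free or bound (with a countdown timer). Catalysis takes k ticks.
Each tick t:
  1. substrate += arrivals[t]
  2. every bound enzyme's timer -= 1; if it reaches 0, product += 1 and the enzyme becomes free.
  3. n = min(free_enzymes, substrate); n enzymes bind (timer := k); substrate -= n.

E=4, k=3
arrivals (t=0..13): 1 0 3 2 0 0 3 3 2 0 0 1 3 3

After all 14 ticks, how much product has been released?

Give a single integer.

t=0: arr=1 -> substrate=0 bound=1 product=0
t=1: arr=0 -> substrate=0 bound=1 product=0
t=2: arr=3 -> substrate=0 bound=4 product=0
t=3: arr=2 -> substrate=1 bound=4 product=1
t=4: arr=0 -> substrate=1 bound=4 product=1
t=5: arr=0 -> substrate=0 bound=2 product=4
t=6: arr=3 -> substrate=0 bound=4 product=5
t=7: arr=3 -> substrate=3 bound=4 product=5
t=8: arr=2 -> substrate=4 bound=4 product=6
t=9: arr=0 -> substrate=1 bound=4 product=9
t=10: arr=0 -> substrate=1 bound=4 product=9
t=11: arr=1 -> substrate=1 bound=4 product=10
t=12: arr=3 -> substrate=1 bound=4 product=13
t=13: arr=3 -> substrate=4 bound=4 product=13

Answer: 13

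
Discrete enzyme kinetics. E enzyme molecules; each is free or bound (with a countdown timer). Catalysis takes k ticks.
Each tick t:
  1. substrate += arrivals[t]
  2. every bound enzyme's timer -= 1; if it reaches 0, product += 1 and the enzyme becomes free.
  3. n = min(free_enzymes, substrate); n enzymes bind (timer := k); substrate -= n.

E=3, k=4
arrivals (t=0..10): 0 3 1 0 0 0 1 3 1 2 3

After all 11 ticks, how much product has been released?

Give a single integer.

Answer: 5

Derivation:
t=0: arr=0 -> substrate=0 bound=0 product=0
t=1: arr=3 -> substrate=0 bound=3 product=0
t=2: arr=1 -> substrate=1 bound=3 product=0
t=3: arr=0 -> substrate=1 bound=3 product=0
t=4: arr=0 -> substrate=1 bound=3 product=0
t=5: arr=0 -> substrate=0 bound=1 product=3
t=6: arr=1 -> substrate=0 bound=2 product=3
t=7: arr=3 -> substrate=2 bound=3 product=3
t=8: arr=1 -> substrate=3 bound=3 product=3
t=9: arr=2 -> substrate=4 bound=3 product=4
t=10: arr=3 -> substrate=6 bound=3 product=5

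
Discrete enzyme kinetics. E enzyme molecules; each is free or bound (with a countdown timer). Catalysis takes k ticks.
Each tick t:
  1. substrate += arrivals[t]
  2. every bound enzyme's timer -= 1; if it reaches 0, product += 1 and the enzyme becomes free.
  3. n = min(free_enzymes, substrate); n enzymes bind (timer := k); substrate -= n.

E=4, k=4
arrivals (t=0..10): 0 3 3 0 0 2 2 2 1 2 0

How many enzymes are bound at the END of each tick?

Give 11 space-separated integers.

Answer: 0 3 4 4 4 4 4 4 4 4 4

Derivation:
t=0: arr=0 -> substrate=0 bound=0 product=0
t=1: arr=3 -> substrate=0 bound=3 product=0
t=2: arr=3 -> substrate=2 bound=4 product=0
t=3: arr=0 -> substrate=2 bound=4 product=0
t=4: arr=0 -> substrate=2 bound=4 product=0
t=5: arr=2 -> substrate=1 bound=4 product=3
t=6: arr=2 -> substrate=2 bound=4 product=4
t=7: arr=2 -> substrate=4 bound=4 product=4
t=8: arr=1 -> substrate=5 bound=4 product=4
t=9: arr=2 -> substrate=4 bound=4 product=7
t=10: arr=0 -> substrate=3 bound=4 product=8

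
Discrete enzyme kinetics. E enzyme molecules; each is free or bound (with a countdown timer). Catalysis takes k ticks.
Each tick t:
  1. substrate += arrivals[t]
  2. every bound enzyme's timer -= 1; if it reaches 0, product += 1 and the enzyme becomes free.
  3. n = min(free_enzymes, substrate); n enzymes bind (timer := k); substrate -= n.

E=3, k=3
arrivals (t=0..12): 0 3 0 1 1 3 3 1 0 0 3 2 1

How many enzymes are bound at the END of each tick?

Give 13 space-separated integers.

t=0: arr=0 -> substrate=0 bound=0 product=0
t=1: arr=3 -> substrate=0 bound=3 product=0
t=2: arr=0 -> substrate=0 bound=3 product=0
t=3: arr=1 -> substrate=1 bound=3 product=0
t=4: arr=1 -> substrate=0 bound=2 product=3
t=5: arr=3 -> substrate=2 bound=3 product=3
t=6: arr=3 -> substrate=5 bound=3 product=3
t=7: arr=1 -> substrate=4 bound=3 product=5
t=8: arr=0 -> substrate=3 bound=3 product=6
t=9: arr=0 -> substrate=3 bound=3 product=6
t=10: arr=3 -> substrate=4 bound=3 product=8
t=11: arr=2 -> substrate=5 bound=3 product=9
t=12: arr=1 -> substrate=6 bound=3 product=9

Answer: 0 3 3 3 2 3 3 3 3 3 3 3 3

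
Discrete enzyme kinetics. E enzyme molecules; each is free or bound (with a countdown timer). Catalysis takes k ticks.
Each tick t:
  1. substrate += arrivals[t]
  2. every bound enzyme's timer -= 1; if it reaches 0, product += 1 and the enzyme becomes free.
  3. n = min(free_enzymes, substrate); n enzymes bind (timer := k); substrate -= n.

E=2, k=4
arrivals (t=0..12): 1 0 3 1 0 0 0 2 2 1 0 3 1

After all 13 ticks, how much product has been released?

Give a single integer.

Answer: 5

Derivation:
t=0: arr=1 -> substrate=0 bound=1 product=0
t=1: arr=0 -> substrate=0 bound=1 product=0
t=2: arr=3 -> substrate=2 bound=2 product=0
t=3: arr=1 -> substrate=3 bound=2 product=0
t=4: arr=0 -> substrate=2 bound=2 product=1
t=5: arr=0 -> substrate=2 bound=2 product=1
t=6: arr=0 -> substrate=1 bound=2 product=2
t=7: arr=2 -> substrate=3 bound=2 product=2
t=8: arr=2 -> substrate=4 bound=2 product=3
t=9: arr=1 -> substrate=5 bound=2 product=3
t=10: arr=0 -> substrate=4 bound=2 product=4
t=11: arr=3 -> substrate=7 bound=2 product=4
t=12: arr=1 -> substrate=7 bound=2 product=5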